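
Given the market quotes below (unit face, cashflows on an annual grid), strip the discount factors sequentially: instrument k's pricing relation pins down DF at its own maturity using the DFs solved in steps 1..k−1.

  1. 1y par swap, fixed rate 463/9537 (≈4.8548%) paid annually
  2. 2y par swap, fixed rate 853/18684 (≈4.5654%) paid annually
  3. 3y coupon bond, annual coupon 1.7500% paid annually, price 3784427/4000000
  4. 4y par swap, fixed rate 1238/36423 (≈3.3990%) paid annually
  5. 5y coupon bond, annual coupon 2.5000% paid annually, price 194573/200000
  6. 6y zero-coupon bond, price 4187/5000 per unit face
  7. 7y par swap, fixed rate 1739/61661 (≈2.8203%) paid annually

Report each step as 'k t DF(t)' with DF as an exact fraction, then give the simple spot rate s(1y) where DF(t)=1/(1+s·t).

1 1 9537/10000
2 2 9147/10000
3 3 8977/10000
4 4 4381/5000
5 5 8603/10000
6 6 4187/5000
7 7 8261/10000
s(1y) = (1/(9537/10000) − 1)/(1) = 463/9537 ≈ 4.8548%

step 1 [1y] swap r/1=463/9537: DF=(1 − 463/9537·(0))/(1+463/9537) = 9537/10000 ≈ 0.953700
step 2 [2y] swap r/1=853/18684: DF=(1 − 853/18684·(0.953700))/(1+853/18684) = 9147/10000 ≈ 0.914700
step 3 [3y] bond c/1=7/400: DF=(3784427/4000000 − 7/400·(0.953700+0.914700))/(1+7/400) = 8977/10000 ≈ 0.897700
step 4 [4y] swap r/1=1238/36423: DF=(1 − 1238/36423·(0.953700+0.914700+0.897700))/(1+1238/36423) = 4381/5000 ≈ 0.876200
step 5 [5y] bond c/1=1/40: DF=(194573/200000 − 1/40·(0.953700+0.914700+0.897700+0.876200))/(1+1/40) = 8603/10000 ≈ 0.860300
step 6 [6y] zero: DF = P = 4187/5000 ≈ 0.837400
step 7 [7y] swap r/1=1739/61661: DF=(1 − 1739/61661·(0.953700+0.914700+0.897700+0.876200+0.860300+0.837400))/(1+1739/61661) = 8261/10000 ≈ 0.826100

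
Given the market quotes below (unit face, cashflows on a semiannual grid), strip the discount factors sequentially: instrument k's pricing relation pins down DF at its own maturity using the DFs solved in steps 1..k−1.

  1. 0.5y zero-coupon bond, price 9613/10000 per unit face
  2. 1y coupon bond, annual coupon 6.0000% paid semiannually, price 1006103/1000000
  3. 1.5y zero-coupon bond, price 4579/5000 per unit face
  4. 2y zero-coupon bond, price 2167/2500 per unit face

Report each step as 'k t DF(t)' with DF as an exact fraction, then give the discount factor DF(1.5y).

step 1 [0.5y] zero: DF = P = 9613/10000 ≈ 0.961300
step 2 [1y] bond c/2=3/100: DF=(1006103/1000000 − 3/100·(0.961300))/(1+3/100) = 593/625 ≈ 0.948800
step 3 [1.5y] zero: DF = P = 4579/5000 ≈ 0.915800
step 4 [2y] zero: DF = P = 2167/2500 ≈ 0.866800

1 1/2 9613/10000
2 1 593/625
3 3/2 4579/5000
4 2 2167/2500
DF(1.5y) = 4579/5000 ≈ 0.915800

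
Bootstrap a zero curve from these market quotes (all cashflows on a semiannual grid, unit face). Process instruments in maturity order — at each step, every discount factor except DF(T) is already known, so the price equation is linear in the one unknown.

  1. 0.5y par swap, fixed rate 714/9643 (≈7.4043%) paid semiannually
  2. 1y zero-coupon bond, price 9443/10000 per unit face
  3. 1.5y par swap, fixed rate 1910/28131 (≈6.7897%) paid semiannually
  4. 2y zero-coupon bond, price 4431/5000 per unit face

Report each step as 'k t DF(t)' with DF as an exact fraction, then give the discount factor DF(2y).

1 1/2 9643/10000
2 1 9443/10000
3 3/2 1809/2000
4 2 4431/5000
DF(2y) = 4431/5000 ≈ 0.886200

step 1 [0.5y] swap r/2=357/9643: DF=(1 − 357/9643·(0))/(1+357/9643) = 9643/10000 ≈ 0.964300
step 2 [1y] zero: DF = P = 9443/10000 ≈ 0.944300
step 3 [1.5y] swap r/2=955/28131: DF=(1 − 955/28131·(0.964300+0.944300))/(1+955/28131) = 1809/2000 ≈ 0.904500
step 4 [2y] zero: DF = P = 4431/5000 ≈ 0.886200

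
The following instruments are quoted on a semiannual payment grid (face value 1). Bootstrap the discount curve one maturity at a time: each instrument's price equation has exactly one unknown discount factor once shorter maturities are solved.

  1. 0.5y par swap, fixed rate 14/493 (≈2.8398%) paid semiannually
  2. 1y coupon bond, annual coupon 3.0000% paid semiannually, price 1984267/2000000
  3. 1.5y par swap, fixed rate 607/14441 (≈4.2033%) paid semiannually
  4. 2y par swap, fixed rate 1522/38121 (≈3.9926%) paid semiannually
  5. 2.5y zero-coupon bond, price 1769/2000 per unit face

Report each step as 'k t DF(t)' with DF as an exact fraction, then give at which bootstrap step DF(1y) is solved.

step 1 [0.5y] swap r/2=7/493: DF=(1 − 7/493·(0))/(1+7/493) = 493/500 ≈ 0.986000
step 2 [1y] bond c/2=3/200: DF=(1984267/2000000 − 3/200·(0.986000))/(1+3/200) = 9629/10000 ≈ 0.962900
step 3 [1.5y] swap r/2=607/28882: DF=(1 − 607/28882·(0.986000+0.962900))/(1+607/28882) = 9393/10000 ≈ 0.939300
step 4 [2y] swap r/2=761/38121: DF=(1 − 761/38121·(0.986000+0.962900+0.939300))/(1+761/38121) = 9239/10000 ≈ 0.923900
step 5 [2.5y] zero: DF = P = 1769/2000 ≈ 0.884500

1 1/2 493/500
2 1 9629/10000
3 3/2 9393/10000
4 2 9239/10000
5 5/2 1769/2000
DF(1y) is solved at step 2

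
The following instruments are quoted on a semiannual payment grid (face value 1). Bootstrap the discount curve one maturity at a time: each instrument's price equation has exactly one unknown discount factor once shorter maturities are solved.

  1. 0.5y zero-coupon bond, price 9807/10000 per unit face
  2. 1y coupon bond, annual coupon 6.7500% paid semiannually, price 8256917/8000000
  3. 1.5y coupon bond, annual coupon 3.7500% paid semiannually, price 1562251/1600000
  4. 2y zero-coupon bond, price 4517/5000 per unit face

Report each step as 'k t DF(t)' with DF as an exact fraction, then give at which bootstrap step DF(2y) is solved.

1 1/2 9807/10000
2 1 604/625
3 3/2 4613/5000
4 2 4517/5000
DF(2y) is solved at step 4

step 1 [0.5y] zero: DF = P = 9807/10000 ≈ 0.980700
step 2 [1y] bond c/2=27/800: DF=(8256917/8000000 − 27/800·(0.980700))/(1+27/800) = 604/625 ≈ 0.966400
step 3 [1.5y] bond c/2=3/160: DF=(1562251/1600000 − 3/160·(0.980700+0.966400))/(1+3/160) = 4613/5000 ≈ 0.922600
step 4 [2y] zero: DF = P = 4517/5000 ≈ 0.903400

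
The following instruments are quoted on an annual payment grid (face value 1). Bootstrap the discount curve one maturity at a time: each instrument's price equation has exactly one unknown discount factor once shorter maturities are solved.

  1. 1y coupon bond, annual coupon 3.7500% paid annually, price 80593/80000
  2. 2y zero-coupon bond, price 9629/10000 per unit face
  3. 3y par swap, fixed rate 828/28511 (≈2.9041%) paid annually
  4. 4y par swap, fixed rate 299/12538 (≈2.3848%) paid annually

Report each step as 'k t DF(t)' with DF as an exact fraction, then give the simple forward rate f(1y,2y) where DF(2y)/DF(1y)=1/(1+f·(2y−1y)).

step 1 [1y] bond c/1=3/80: DF=(80593/80000 − 3/80·(0))/(1+3/80) = 971/1000 ≈ 0.971000
step 2 [2y] zero: DF = P = 9629/10000 ≈ 0.962900
step 3 [3y] swap r/1=828/28511: DF=(1 − 828/28511·(0.971000+0.962900))/(1+828/28511) = 2293/2500 ≈ 0.917200
step 4 [4y] swap r/1=299/12538: DF=(1 − 299/12538·(0.971000+0.962900+0.917200))/(1+299/12538) = 9103/10000 ≈ 0.910300

1 1 971/1000
2 2 9629/10000
3 3 2293/2500
4 4 9103/10000
f(1y,2y) = ((971/1000)/(9629/10000) − 1)/(1) = 81/9629 ≈ 0.8412%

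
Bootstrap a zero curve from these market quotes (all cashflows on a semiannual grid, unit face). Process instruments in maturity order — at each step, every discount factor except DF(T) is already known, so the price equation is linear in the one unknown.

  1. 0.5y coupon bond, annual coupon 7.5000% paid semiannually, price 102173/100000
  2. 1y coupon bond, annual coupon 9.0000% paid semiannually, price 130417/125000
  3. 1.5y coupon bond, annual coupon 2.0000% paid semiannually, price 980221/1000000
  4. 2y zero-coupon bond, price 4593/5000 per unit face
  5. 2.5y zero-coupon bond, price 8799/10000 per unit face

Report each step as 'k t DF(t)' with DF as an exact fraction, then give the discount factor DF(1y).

step 1 [0.5y] bond c/2=3/80: DF=(102173/100000 − 3/80·(0))/(1+3/80) = 1231/1250 ≈ 0.984800
step 2 [1y] bond c/2=9/200: DF=(130417/125000 − 9/200·(0.984800))/(1+9/200) = 239/250 ≈ 0.956000
step 3 [1.5y] bond c/2=1/100: DF=(980221/1000000 − 1/100·(0.984800+0.956000))/(1+1/100) = 9513/10000 ≈ 0.951300
step 4 [2y] zero: DF = P = 4593/5000 ≈ 0.918600
step 5 [2.5y] zero: DF = P = 8799/10000 ≈ 0.879900

1 1/2 1231/1250
2 1 239/250
3 3/2 9513/10000
4 2 4593/5000
5 5/2 8799/10000
DF(1y) = 239/250 ≈ 0.956000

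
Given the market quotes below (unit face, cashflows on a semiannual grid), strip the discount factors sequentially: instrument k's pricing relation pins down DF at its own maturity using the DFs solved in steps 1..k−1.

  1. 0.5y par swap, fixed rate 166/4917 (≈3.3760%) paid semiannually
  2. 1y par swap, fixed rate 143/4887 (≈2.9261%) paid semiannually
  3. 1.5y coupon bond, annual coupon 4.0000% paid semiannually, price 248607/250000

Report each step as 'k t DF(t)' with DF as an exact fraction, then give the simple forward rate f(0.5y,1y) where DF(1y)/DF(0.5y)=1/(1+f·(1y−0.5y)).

1 1/2 4917/5000
2 1 4857/5000
3 3/2 4683/5000
f(0.5y,1y) = ((4917/5000)/(4857/5000) − 1)/(1/2) = 40/1619 ≈ 2.4707%

step 1 [0.5y] swap r/2=83/4917: DF=(1 − 83/4917·(0))/(1+83/4917) = 4917/5000 ≈ 0.983400
step 2 [1y] swap r/2=143/9774: DF=(1 − 143/9774·(0.983400))/(1+143/9774) = 4857/5000 ≈ 0.971400
step 3 [1.5y] bond c/2=1/50: DF=(248607/250000 − 1/50·(0.983400+0.971400))/(1+1/50) = 4683/5000 ≈ 0.936600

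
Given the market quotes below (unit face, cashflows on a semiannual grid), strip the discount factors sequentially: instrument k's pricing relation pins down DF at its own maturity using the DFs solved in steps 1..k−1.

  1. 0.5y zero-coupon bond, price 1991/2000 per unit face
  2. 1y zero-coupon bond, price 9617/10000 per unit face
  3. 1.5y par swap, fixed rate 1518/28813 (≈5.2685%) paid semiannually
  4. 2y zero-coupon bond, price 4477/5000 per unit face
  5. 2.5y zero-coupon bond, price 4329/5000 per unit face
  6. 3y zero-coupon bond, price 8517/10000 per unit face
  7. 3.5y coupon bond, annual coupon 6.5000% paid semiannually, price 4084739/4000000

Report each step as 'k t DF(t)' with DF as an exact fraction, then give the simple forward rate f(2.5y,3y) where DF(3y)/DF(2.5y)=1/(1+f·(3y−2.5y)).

1 1/2 1991/2000
2 1 9617/10000
3 3/2 9241/10000
4 2 4477/5000
5 5/2 4329/5000
6 3 8517/10000
7 7/2 8161/10000
f(2.5y,3y) = ((4329/5000)/(8517/10000) − 1)/(1/2) = 94/2839 ≈ 3.3110%

step 1 [0.5y] zero: DF = P = 1991/2000 ≈ 0.995500
step 2 [1y] zero: DF = P = 9617/10000 ≈ 0.961700
step 3 [1.5y] swap r/2=759/28813: DF=(1 − 759/28813·(0.995500+0.961700))/(1+759/28813) = 9241/10000 ≈ 0.924100
step 4 [2y] zero: DF = P = 4477/5000 ≈ 0.895400
step 5 [2.5y] zero: DF = P = 4329/5000 ≈ 0.865800
step 6 [3y] zero: DF = P = 8517/10000 ≈ 0.851700
step 7 [3.5y] bond c/2=13/400: DF=(4084739/4000000 − 13/400·(0.995500+0.961700+0.924100+0.895400+0.865800+0.851700))/(1+13/400) = 8161/10000 ≈ 0.816100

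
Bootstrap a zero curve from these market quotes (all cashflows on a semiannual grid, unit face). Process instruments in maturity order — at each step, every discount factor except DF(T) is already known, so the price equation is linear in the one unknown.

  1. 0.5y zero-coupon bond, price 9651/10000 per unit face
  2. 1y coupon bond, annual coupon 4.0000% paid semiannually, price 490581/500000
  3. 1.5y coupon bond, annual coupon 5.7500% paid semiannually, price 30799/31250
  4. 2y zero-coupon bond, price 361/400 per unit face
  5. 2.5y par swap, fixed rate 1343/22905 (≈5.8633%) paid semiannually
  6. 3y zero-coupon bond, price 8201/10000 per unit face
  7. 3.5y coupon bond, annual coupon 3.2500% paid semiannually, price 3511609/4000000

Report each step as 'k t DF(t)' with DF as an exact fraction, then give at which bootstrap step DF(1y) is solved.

step 1 [0.5y] zero: DF = P = 9651/10000 ≈ 0.965100
step 2 [1y] bond c/2=1/50: DF=(490581/500000 − 1/50·(0.965100))/(1+1/50) = 943/1000 ≈ 0.943000
step 3 [1.5y] bond c/2=23/800: DF=(30799/31250 − 23/800·(0.965100+0.943000))/(1+23/800) = 9047/10000 ≈ 0.904700
step 4 [2y] zero: DF = P = 361/400 ≈ 0.902500
step 5 [2.5y] swap r/2=1343/45810: DF=(1 − 1343/45810·(0.965100+0.943000+0.904700+0.902500))/(1+1343/45810) = 8657/10000 ≈ 0.865700
step 6 [3y] zero: DF = P = 8201/10000 ≈ 0.820100
step 7 [3.5y] bond c/2=13/800: DF=(3511609/4000000 − 13/800·(0.965100+0.943000+0.904700+0.902500+0.865700+0.820100))/(1+13/800) = 311/400 ≈ 0.777500

1 1/2 9651/10000
2 1 943/1000
3 3/2 9047/10000
4 2 361/400
5 5/2 8657/10000
6 3 8201/10000
7 7/2 311/400
DF(1y) is solved at step 2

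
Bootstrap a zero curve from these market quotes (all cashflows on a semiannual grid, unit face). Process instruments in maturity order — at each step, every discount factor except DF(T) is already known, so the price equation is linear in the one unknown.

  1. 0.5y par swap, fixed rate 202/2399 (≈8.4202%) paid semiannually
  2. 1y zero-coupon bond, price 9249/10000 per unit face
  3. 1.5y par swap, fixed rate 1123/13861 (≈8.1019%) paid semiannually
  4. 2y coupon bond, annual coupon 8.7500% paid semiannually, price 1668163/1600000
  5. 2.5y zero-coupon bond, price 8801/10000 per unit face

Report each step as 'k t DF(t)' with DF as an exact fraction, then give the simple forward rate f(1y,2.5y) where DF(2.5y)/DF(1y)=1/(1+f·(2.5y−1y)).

1 1/2 2399/2500
2 1 9249/10000
3 3/2 8877/10000
4 2 8827/10000
5 5/2 8801/10000
f(1y,2.5y) = ((9249/10000)/(8801/10000) − 1)/(3/2) = 896/26403 ≈ 3.3936%

step 1 [0.5y] swap r/2=101/2399: DF=(1 − 101/2399·(0))/(1+101/2399) = 2399/2500 ≈ 0.959600
step 2 [1y] zero: DF = P = 9249/10000 ≈ 0.924900
step 3 [1.5y] swap r/2=1123/27722: DF=(1 − 1123/27722·(0.959600+0.924900))/(1+1123/27722) = 8877/10000 ≈ 0.887700
step 4 [2y] bond c/2=7/160: DF=(1668163/1600000 − 7/160·(0.959600+0.924900+0.887700))/(1+7/160) = 8827/10000 ≈ 0.882700
step 5 [2.5y] zero: DF = P = 8801/10000 ≈ 0.880100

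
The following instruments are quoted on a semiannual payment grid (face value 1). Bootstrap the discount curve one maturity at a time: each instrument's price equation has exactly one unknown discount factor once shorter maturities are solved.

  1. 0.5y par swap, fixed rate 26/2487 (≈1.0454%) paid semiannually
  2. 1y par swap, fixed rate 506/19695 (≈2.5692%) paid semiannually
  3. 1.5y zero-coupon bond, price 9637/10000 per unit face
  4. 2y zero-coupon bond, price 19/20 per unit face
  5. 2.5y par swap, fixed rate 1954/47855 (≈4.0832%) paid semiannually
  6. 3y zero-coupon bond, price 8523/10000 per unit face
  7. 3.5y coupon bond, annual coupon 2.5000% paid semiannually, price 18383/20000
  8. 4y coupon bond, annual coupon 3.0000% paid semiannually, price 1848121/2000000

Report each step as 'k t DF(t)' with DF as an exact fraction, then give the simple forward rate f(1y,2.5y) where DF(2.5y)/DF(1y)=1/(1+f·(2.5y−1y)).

step 1 [0.5y] swap r/2=13/2487: DF=(1 − 13/2487·(0))/(1+13/2487) = 2487/2500 ≈ 0.994800
step 2 [1y] swap r/2=253/19695: DF=(1 − 253/19695·(0.994800))/(1+253/19695) = 9747/10000 ≈ 0.974700
step 3 [1.5y] zero: DF = P = 9637/10000 ≈ 0.963700
step 4 [2y] zero: DF = P = 19/20 ≈ 0.950000
step 5 [2.5y] swap r/2=977/47855: DF=(1 − 977/47855·(0.994800+0.974700+0.963700+0.950000))/(1+977/47855) = 9023/10000 ≈ 0.902300
step 6 [3y] zero: DF = P = 8523/10000 ≈ 0.852300
step 7 [3.5y] bond c/2=1/80: DF=(18383/20000 − 1/80·(0.994800+0.974700+0.963700+0.950000+0.902300+0.852300))/(1+1/80) = 4191/5000 ≈ 0.838200
step 8 [4y] bond c/2=3/200: DF=(1848121/2000000 − 3/200·(0.994800+0.974700+0.963700+0.950000+0.902300+0.852300+0.838200))/(1+3/200) = 8147/10000 ≈ 0.814700

1 1/2 2487/2500
2 1 9747/10000
3 3/2 9637/10000
4 2 19/20
5 5/2 9023/10000
6 3 8523/10000
7 7/2 4191/5000
8 4 8147/10000
f(1y,2.5y) = ((9747/10000)/(9023/10000) − 1)/(3/2) = 1448/27069 ≈ 5.3493%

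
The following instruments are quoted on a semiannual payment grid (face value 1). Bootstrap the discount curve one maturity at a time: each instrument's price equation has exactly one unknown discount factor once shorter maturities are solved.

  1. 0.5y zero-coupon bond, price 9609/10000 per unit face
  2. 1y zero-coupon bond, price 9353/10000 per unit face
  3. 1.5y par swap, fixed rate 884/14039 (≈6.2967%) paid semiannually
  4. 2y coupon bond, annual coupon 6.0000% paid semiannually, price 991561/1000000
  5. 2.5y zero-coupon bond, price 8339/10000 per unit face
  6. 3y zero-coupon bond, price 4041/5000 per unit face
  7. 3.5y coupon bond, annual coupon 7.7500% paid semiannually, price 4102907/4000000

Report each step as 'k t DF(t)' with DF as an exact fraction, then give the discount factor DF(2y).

step 1 [0.5y] zero: DF = P = 9609/10000 ≈ 0.960900
step 2 [1y] zero: DF = P = 9353/10000 ≈ 0.935300
step 3 [1.5y] swap r/2=442/14039: DF=(1 − 442/14039·(0.960900+0.935300))/(1+442/14039) = 2279/2500 ≈ 0.911600
step 4 [2y] bond c/2=3/100: DF=(991561/1000000 − 3/100·(0.960900+0.935300+0.911600))/(1+3/100) = 8809/10000 ≈ 0.880900
step 5 [2.5y] zero: DF = P = 8339/10000 ≈ 0.833900
step 6 [3y] zero: DF = P = 4041/5000 ≈ 0.808200
step 7 [3.5y] bond c/2=31/800: DF=(4102907/4000000 − 31/800·(0.960900+0.935300+0.911600+0.880900+0.833900+0.808200))/(1+31/800) = 3943/5000 ≈ 0.788600

1 1/2 9609/10000
2 1 9353/10000
3 3/2 2279/2500
4 2 8809/10000
5 5/2 8339/10000
6 3 4041/5000
7 7/2 3943/5000
DF(2y) = 8809/10000 ≈ 0.880900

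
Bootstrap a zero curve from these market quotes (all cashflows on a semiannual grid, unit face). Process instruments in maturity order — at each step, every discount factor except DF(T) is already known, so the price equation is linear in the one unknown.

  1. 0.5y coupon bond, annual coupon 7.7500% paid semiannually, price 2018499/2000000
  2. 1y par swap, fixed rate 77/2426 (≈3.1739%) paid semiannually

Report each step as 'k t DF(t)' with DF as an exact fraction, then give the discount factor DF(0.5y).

1 1/2 2429/2500
2 1 2423/2500
DF(0.5y) = 2429/2500 ≈ 0.971600

step 1 [0.5y] bond c/2=31/800: DF=(2018499/2000000 − 31/800·(0))/(1+31/800) = 2429/2500 ≈ 0.971600
step 2 [1y] swap r/2=77/4852: DF=(1 − 77/4852·(0.971600))/(1+77/4852) = 2423/2500 ≈ 0.969200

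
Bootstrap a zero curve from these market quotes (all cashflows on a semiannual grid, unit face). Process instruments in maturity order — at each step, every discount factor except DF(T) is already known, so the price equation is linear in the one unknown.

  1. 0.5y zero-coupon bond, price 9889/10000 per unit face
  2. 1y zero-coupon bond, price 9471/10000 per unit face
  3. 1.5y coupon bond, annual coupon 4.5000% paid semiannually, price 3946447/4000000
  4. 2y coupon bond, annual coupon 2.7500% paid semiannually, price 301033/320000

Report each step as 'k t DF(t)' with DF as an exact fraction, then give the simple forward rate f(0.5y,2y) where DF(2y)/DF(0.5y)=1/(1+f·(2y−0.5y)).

1 1/2 9889/10000
2 1 9471/10000
3 3/2 9223/10000
4 2 2223/2500
f(0.5y,2y) = ((9889/10000)/(2223/2500) − 1)/(3/2) = 997/13338 ≈ 7.4749%

step 1 [0.5y] zero: DF = P = 9889/10000 ≈ 0.988900
step 2 [1y] zero: DF = P = 9471/10000 ≈ 0.947100
step 3 [1.5y] bond c/2=9/400: DF=(3946447/4000000 − 9/400·(0.988900+0.947100))/(1+9/400) = 9223/10000 ≈ 0.922300
step 4 [2y] bond c/2=11/800: DF=(301033/320000 − 11/800·(0.988900+0.947100+0.922300))/(1+11/800) = 2223/2500 ≈ 0.889200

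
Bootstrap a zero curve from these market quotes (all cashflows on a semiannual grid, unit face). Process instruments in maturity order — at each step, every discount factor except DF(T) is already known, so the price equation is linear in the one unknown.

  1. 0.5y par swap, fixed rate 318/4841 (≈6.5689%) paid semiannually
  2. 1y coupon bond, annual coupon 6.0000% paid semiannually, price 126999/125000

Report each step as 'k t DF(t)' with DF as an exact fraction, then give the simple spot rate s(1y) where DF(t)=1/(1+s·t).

1 1/2 4841/5000
2 1 4791/5000
s(1y) = (1/(4791/5000) − 1)/(1) = 209/4791 ≈ 4.3623%

step 1 [0.5y] swap r/2=159/4841: DF=(1 − 159/4841·(0))/(1+159/4841) = 4841/5000 ≈ 0.968200
step 2 [1y] bond c/2=3/100: DF=(126999/125000 − 3/100·(0.968200))/(1+3/100) = 4791/5000 ≈ 0.958200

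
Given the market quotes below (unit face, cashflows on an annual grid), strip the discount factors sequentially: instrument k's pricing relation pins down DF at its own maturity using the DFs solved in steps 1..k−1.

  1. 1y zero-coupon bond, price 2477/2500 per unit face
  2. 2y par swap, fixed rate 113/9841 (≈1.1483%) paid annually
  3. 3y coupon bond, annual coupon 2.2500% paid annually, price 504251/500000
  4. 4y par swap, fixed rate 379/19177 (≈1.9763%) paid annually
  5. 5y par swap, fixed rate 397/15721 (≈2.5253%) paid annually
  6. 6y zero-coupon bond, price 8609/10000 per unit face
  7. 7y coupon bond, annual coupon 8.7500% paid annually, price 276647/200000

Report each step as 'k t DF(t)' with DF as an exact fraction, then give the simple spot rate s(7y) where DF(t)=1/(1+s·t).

1 1 2477/2500
2 2 4887/5000
3 3 943/1000
4 4 4621/5000
5 5 8809/10000
6 6 8609/10000
7 7 1029/1250
s(7y) = (1/(1029/1250) − 1)/(7) = 221/7203 ≈ 3.0682%

step 1 [1y] zero: DF = P = 2477/2500 ≈ 0.990800
step 2 [2y] swap r/1=113/9841: DF=(1 − 113/9841·(0.990800))/(1+113/9841) = 4887/5000 ≈ 0.977400
step 3 [3y] bond c/1=9/400: DF=(504251/500000 − 9/400·(0.990800+0.977400))/(1+9/400) = 943/1000 ≈ 0.943000
step 4 [4y] swap r/1=379/19177: DF=(1 − 379/19177·(0.990800+0.977400+0.943000))/(1+379/19177) = 4621/5000 ≈ 0.924200
step 5 [5y] swap r/1=397/15721: DF=(1 − 397/15721·(0.990800+0.977400+0.943000+0.924200))/(1+397/15721) = 8809/10000 ≈ 0.880900
step 6 [6y] zero: DF = P = 8609/10000 ≈ 0.860900
step 7 [7y] bond c/1=7/80: DF=(276647/200000 − 7/80·(0.990800+0.977400+0.943000+0.924200+0.880900+0.860900))/(1+7/80) = 1029/1250 ≈ 0.823200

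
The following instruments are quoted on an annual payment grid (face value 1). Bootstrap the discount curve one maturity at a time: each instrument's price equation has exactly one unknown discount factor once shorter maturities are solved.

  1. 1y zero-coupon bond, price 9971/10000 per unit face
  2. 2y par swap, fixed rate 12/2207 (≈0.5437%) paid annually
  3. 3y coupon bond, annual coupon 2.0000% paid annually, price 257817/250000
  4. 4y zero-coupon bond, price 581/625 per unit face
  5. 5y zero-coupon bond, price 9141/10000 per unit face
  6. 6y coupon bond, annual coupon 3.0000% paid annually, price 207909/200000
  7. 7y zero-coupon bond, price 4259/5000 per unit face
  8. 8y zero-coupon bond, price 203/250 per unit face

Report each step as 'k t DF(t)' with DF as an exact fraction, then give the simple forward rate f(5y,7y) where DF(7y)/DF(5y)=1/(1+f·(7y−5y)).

1 1 9971/10000
2 2 2473/2500
3 3 9721/10000
4 4 581/625
5 5 9141/10000
6 6 4347/5000
7 7 4259/5000
8 8 203/250
f(5y,7y) = ((9141/10000)/(4259/5000) − 1)/(2) = 623/17036 ≈ 3.6570%

step 1 [1y] zero: DF = P = 9971/10000 ≈ 0.997100
step 2 [2y] swap r/1=12/2207: DF=(1 − 12/2207·(0.997100))/(1+12/2207) = 2473/2500 ≈ 0.989200
step 3 [3y] bond c/1=1/50: DF=(257817/250000 − 1/50·(0.997100+0.989200))/(1+1/50) = 9721/10000 ≈ 0.972100
step 4 [4y] zero: DF = P = 581/625 ≈ 0.929600
step 5 [5y] zero: DF = P = 9141/10000 ≈ 0.914100
step 6 [6y] bond c/1=3/100: DF=(207909/200000 − 3/100·(0.997100+0.989200+0.972100+0.929600+0.914100))/(1+3/100) = 4347/5000 ≈ 0.869400
step 7 [7y] zero: DF = P = 4259/5000 ≈ 0.851800
step 8 [8y] zero: DF = P = 203/250 ≈ 0.812000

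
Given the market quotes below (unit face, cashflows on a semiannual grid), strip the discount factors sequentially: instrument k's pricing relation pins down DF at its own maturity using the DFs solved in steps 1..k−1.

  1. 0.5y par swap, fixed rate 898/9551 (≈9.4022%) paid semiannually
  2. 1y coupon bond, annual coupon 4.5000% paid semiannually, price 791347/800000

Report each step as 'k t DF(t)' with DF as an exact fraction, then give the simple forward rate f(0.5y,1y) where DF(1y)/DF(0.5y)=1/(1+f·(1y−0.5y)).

1 1/2 9551/10000
2 1 1183/1250
f(0.5y,1y) = ((9551/10000)/(1183/1250) − 1)/(1/2) = 87/4732 ≈ 1.8385%

step 1 [0.5y] swap r/2=449/9551: DF=(1 − 449/9551·(0))/(1+449/9551) = 9551/10000 ≈ 0.955100
step 2 [1y] bond c/2=9/400: DF=(791347/800000 − 9/400·(0.955100))/(1+9/400) = 1183/1250 ≈ 0.946400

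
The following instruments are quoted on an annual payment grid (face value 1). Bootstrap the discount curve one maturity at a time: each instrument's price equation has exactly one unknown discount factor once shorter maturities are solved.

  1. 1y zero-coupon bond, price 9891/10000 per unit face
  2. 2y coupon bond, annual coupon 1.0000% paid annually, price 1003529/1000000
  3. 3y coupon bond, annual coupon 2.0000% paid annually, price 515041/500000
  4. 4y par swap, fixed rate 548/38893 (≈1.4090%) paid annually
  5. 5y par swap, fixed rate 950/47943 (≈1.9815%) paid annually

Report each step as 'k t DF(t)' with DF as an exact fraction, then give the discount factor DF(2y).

step 1 [1y] zero: DF = P = 9891/10000 ≈ 0.989100
step 2 [2y] bond c/1=1/100: DF=(1003529/1000000 − 1/100·(0.989100))/(1+1/100) = 4919/5000 ≈ 0.983800
step 3 [3y] bond c/1=1/50: DF=(515041/500000 − 1/50·(0.989100+0.983800))/(1+1/50) = 607/625 ≈ 0.971200
step 4 [4y] swap r/1=548/38893: DF=(1 − 548/38893·(0.989100+0.983800+0.971200))/(1+548/38893) = 2363/2500 ≈ 0.945200
step 5 [5y] swap r/1=950/47943: DF=(1 − 950/47943·(0.989100+0.983800+0.971200+0.945200))/(1+950/47943) = 181/200 ≈ 0.905000

1 1 9891/10000
2 2 4919/5000
3 3 607/625
4 4 2363/2500
5 5 181/200
DF(2y) = 4919/5000 ≈ 0.983800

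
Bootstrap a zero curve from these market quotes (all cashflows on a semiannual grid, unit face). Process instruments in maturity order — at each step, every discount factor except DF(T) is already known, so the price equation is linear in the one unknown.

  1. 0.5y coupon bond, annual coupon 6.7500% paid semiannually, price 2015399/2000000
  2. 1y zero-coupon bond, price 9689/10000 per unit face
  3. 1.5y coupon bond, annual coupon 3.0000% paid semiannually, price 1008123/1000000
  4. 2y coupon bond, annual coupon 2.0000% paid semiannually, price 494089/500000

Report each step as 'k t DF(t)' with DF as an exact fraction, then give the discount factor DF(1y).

step 1 [0.5y] bond c/2=27/800: DF=(2015399/2000000 − 27/800·(0))/(1+27/800) = 2437/2500 ≈ 0.974800
step 2 [1y] zero: DF = P = 9689/10000 ≈ 0.968900
step 3 [1.5y] bond c/2=3/200: DF=(1008123/1000000 − 3/200·(0.974800+0.968900))/(1+3/200) = 1929/2000 ≈ 0.964500
step 4 [2y] bond c/2=1/100: DF=(494089/500000 − 1/100·(0.974800+0.968900+0.964500))/(1+1/100) = 1187/1250 ≈ 0.949600

1 1/2 2437/2500
2 1 9689/10000
3 3/2 1929/2000
4 2 1187/1250
DF(1y) = 9689/10000 ≈ 0.968900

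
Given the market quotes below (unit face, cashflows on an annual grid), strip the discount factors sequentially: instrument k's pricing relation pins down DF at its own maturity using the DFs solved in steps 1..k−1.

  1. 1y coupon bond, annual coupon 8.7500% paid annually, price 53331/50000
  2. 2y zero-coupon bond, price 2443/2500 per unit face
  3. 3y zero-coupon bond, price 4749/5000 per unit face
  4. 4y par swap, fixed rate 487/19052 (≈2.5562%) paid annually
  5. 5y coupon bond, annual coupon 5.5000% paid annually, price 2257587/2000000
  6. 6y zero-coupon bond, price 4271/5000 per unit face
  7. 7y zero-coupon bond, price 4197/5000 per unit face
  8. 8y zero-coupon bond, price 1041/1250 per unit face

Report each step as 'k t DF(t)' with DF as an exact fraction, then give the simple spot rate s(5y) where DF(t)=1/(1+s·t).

step 1 [1y] bond c/1=7/80: DF=(53331/50000 − 7/80·(0))/(1+7/80) = 613/625 ≈ 0.980800
step 2 [2y] zero: DF = P = 2443/2500 ≈ 0.977200
step 3 [3y] zero: DF = P = 4749/5000 ≈ 0.949800
step 4 [4y] swap r/1=487/19052: DF=(1 − 487/19052·(0.980800+0.977200+0.949800))/(1+487/19052) = 4513/5000 ≈ 0.902600
step 5 [5y] bond c/1=11/200: DF=(2257587/2000000 − 11/200·(0.980800+0.977200+0.949800+0.902600))/(1+11/200) = 8713/10000 ≈ 0.871300
step 6 [6y] zero: DF = P = 4271/5000 ≈ 0.854200
step 7 [7y] zero: DF = P = 4197/5000 ≈ 0.839400
step 8 [8y] zero: DF = P = 1041/1250 ≈ 0.832800

1 1 613/625
2 2 2443/2500
3 3 4749/5000
4 4 4513/5000
5 5 8713/10000
6 6 4271/5000
7 7 4197/5000
8 8 1041/1250
s(5y) = (1/(8713/10000) − 1)/(5) = 1287/43565 ≈ 2.9542%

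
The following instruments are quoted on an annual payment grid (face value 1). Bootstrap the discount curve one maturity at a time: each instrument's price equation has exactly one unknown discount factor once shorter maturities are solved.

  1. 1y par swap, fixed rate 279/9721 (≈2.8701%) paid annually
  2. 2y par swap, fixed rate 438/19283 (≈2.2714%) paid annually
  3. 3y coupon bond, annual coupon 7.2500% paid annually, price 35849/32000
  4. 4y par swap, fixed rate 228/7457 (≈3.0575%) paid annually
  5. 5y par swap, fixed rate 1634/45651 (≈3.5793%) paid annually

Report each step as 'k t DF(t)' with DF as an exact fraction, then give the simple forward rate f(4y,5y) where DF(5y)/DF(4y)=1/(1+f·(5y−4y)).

step 1 [1y] swap r/1=279/9721: DF=(1 − 279/9721·(0))/(1+279/9721) = 9721/10000 ≈ 0.972100
step 2 [2y] swap r/1=438/19283: DF=(1 − 438/19283·(0.972100))/(1+438/19283) = 4781/5000 ≈ 0.956200
step 3 [3y] bond c/1=29/400: DF=(35849/32000 − 29/400·(0.972100+0.956200))/(1+29/400) = 4571/5000 ≈ 0.914200
step 4 [4y] swap r/1=228/7457: DF=(1 − 228/7457·(0.972100+0.956200+0.914200))/(1+228/7457) = 443/500 ≈ 0.886000
step 5 [5y] swap r/1=1634/45651: DF=(1 − 1634/45651·(0.972100+0.956200+0.914200+0.886000))/(1+1634/45651) = 4183/5000 ≈ 0.836600

1 1 9721/10000
2 2 4781/5000
3 3 4571/5000
4 4 443/500
5 5 4183/5000
f(4y,5y) = ((443/500)/(4183/5000) − 1)/(1) = 247/4183 ≈ 5.9049%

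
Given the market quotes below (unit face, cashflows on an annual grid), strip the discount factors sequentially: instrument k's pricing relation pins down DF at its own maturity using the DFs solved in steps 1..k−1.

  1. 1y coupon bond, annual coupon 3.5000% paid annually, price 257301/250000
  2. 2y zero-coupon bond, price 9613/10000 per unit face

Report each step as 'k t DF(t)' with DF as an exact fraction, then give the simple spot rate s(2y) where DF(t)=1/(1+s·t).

step 1 [1y] bond c/1=7/200: DF=(257301/250000 − 7/200·(0))/(1+7/200) = 1243/1250 ≈ 0.994400
step 2 [2y] zero: DF = P = 9613/10000 ≈ 0.961300

1 1 1243/1250
2 2 9613/10000
s(2y) = (1/(9613/10000) − 1)/(2) = 387/19226 ≈ 2.0129%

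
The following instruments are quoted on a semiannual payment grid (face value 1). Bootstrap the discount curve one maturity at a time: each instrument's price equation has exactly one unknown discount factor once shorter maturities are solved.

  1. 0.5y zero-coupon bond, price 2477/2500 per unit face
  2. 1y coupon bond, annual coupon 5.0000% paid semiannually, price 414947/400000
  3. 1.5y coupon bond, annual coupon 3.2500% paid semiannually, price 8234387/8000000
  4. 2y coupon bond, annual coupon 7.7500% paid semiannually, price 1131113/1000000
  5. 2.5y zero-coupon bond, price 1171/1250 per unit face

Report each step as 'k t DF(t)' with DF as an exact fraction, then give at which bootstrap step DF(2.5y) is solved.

1 1/2 2477/2500
2 1 9879/10000
3 3/2 2453/2500
4 2 1957/2000
5 5/2 1171/1250
DF(2.5y) is solved at step 5

step 1 [0.5y] zero: DF = P = 2477/2500 ≈ 0.990800
step 2 [1y] bond c/2=1/40: DF=(414947/400000 − 1/40·(0.990800))/(1+1/40) = 9879/10000 ≈ 0.987900
step 3 [1.5y] bond c/2=13/800: DF=(8234387/8000000 − 13/800·(0.990800+0.987900))/(1+13/800) = 2453/2500 ≈ 0.981200
step 4 [2y] bond c/2=31/800: DF=(1131113/1000000 − 31/800·(0.990800+0.987900+0.981200))/(1+31/800) = 1957/2000 ≈ 0.978500
step 5 [2.5y] zero: DF = P = 1171/1250 ≈ 0.936800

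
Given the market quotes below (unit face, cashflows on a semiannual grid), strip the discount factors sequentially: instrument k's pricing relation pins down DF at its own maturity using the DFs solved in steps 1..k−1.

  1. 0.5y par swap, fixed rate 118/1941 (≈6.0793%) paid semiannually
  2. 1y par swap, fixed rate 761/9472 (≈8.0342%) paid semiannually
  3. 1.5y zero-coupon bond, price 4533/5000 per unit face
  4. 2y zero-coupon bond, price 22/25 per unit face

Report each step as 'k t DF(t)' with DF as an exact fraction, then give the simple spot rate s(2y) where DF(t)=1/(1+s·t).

1 1/2 1941/2000
2 1 9239/10000
3 3/2 4533/5000
4 2 22/25
s(2y) = (1/(22/25) − 1)/(2) = 3/44 ≈ 6.8182%

step 1 [0.5y] swap r/2=59/1941: DF=(1 − 59/1941·(0))/(1+59/1941) = 1941/2000 ≈ 0.970500
step 2 [1y] swap r/2=761/18944: DF=(1 − 761/18944·(0.970500))/(1+761/18944) = 9239/10000 ≈ 0.923900
step 3 [1.5y] zero: DF = P = 4533/5000 ≈ 0.906600
step 4 [2y] zero: DF = P = 22/25 ≈ 0.880000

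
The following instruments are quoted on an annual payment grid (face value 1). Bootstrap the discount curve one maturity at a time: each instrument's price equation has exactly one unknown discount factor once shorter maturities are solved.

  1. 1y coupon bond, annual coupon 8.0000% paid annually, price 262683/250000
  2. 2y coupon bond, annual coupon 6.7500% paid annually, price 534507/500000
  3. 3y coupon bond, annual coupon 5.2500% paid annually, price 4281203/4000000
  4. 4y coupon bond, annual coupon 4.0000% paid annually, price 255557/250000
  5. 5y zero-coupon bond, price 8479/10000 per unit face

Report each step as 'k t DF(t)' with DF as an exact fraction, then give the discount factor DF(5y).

step 1 [1y] bond c/1=2/25: DF=(262683/250000 − 2/25·(0))/(1+2/25) = 9729/10000 ≈ 0.972900
step 2 [2y] bond c/1=27/400: DF=(534507/500000 − 27/400·(0.972900))/(1+27/400) = 9399/10000 ≈ 0.939900
step 3 [3y] bond c/1=21/400: DF=(4281203/4000000 − 21/400·(0.972900+0.939900))/(1+21/400) = 1843/2000 ≈ 0.921500
step 4 [4y] bond c/1=1/25: DF=(255557/250000 − 1/25·(0.972900+0.939900+0.921500))/(1+1/25) = 8739/10000 ≈ 0.873900
step 5 [5y] zero: DF = P = 8479/10000 ≈ 0.847900

1 1 9729/10000
2 2 9399/10000
3 3 1843/2000
4 4 8739/10000
5 5 8479/10000
DF(5y) = 8479/10000 ≈ 0.847900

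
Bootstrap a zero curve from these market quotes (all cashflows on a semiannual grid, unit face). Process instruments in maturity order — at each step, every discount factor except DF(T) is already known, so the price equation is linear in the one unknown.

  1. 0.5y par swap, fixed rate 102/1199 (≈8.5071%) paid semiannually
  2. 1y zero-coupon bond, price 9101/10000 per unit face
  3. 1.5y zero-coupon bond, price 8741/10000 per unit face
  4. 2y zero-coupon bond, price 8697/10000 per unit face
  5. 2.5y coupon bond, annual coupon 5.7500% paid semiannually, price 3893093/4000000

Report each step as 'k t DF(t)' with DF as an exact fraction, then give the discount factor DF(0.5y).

1 1/2 1199/1250
2 1 9101/10000
3 3/2 8741/10000
4 2 8697/10000
5 5/2 8451/10000
DF(0.5y) = 1199/1250 ≈ 0.959200

step 1 [0.5y] swap r/2=51/1199: DF=(1 − 51/1199·(0))/(1+51/1199) = 1199/1250 ≈ 0.959200
step 2 [1y] zero: DF = P = 9101/10000 ≈ 0.910100
step 3 [1.5y] zero: DF = P = 8741/10000 ≈ 0.874100
step 4 [2y] zero: DF = P = 8697/10000 ≈ 0.869700
step 5 [2.5y] bond c/2=23/800: DF=(3893093/4000000 − 23/800·(0.959200+0.910100+0.874100+0.869700))/(1+23/800) = 8451/10000 ≈ 0.845100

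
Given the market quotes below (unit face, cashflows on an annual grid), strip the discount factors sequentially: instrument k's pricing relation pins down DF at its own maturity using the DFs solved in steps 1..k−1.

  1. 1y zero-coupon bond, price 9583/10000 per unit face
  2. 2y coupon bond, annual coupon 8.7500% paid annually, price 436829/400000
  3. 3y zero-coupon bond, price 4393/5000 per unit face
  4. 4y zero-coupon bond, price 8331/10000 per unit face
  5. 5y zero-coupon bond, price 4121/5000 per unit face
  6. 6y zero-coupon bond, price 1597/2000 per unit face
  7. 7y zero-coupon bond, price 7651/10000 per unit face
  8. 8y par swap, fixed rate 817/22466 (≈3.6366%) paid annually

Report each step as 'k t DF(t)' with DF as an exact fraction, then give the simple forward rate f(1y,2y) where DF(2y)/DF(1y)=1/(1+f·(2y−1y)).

step 1 [1y] zero: DF = P = 9583/10000 ≈ 0.958300
step 2 [2y] bond c/1=7/80: DF=(436829/400000 − 7/80·(0.958300))/(1+7/80) = 9271/10000 ≈ 0.927100
step 3 [3y] zero: DF = P = 4393/5000 ≈ 0.878600
step 4 [4y] zero: DF = P = 8331/10000 ≈ 0.833100
step 5 [5y] zero: DF = P = 4121/5000 ≈ 0.824200
step 6 [6y] zero: DF = P = 1597/2000 ≈ 0.798500
step 7 [7y] zero: DF = P = 7651/10000 ≈ 0.765100
step 8 [8y] swap r/1=817/22466: DF=(1 − 817/22466·(0.958300+0.927100+0.878600+0.833100+0.824200+0.798500+0.765100))/(1+817/22466) = 7549/10000 ≈ 0.754900

1 1 9583/10000
2 2 9271/10000
3 3 4393/5000
4 4 8331/10000
5 5 4121/5000
6 6 1597/2000
7 7 7651/10000
8 8 7549/10000
f(1y,2y) = ((9583/10000)/(9271/10000) − 1)/(1) = 312/9271 ≈ 3.3653%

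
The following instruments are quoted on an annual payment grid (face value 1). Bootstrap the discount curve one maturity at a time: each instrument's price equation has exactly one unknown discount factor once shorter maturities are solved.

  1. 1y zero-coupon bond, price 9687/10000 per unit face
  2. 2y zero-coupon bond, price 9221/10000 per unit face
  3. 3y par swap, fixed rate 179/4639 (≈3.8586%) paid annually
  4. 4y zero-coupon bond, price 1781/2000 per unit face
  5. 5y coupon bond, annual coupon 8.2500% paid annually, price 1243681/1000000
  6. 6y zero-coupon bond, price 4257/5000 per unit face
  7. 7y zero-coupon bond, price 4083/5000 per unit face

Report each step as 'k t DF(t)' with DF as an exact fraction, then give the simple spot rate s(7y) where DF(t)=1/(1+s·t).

step 1 [1y] zero: DF = P = 9687/10000 ≈ 0.968700
step 2 [2y] zero: DF = P = 9221/10000 ≈ 0.922100
step 3 [3y] swap r/1=179/4639: DF=(1 − 179/4639·(0.968700+0.922100))/(1+179/4639) = 4463/5000 ≈ 0.892600
step 4 [4y] zero: DF = P = 1781/2000 ≈ 0.890500
step 5 [5y] bond c/1=33/400: DF=(1243681/1000000 − 33/400·(0.968700+0.922100+0.892600+0.890500))/(1+33/400) = 8689/10000 ≈ 0.868900
step 6 [6y] zero: DF = P = 4257/5000 ≈ 0.851400
step 7 [7y] zero: DF = P = 4083/5000 ≈ 0.816600

1 1 9687/10000
2 2 9221/10000
3 3 4463/5000
4 4 1781/2000
5 5 8689/10000
6 6 4257/5000
7 7 4083/5000
s(7y) = (1/(4083/5000) − 1)/(7) = 131/4083 ≈ 3.2084%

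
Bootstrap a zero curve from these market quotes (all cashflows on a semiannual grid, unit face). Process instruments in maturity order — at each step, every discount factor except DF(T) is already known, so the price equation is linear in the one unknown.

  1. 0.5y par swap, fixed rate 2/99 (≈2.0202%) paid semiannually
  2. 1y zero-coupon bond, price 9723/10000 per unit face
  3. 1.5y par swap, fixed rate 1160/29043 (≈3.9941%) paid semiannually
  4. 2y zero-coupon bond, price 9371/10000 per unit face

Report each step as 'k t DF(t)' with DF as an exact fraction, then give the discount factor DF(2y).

1 1/2 99/100
2 1 9723/10000
3 3/2 471/500
4 2 9371/10000
DF(2y) = 9371/10000 ≈ 0.937100

step 1 [0.5y] swap r/2=1/99: DF=(1 − 1/99·(0))/(1+1/99) = 99/100 ≈ 0.990000
step 2 [1y] zero: DF = P = 9723/10000 ≈ 0.972300
step 3 [1.5y] swap r/2=580/29043: DF=(1 − 580/29043·(0.990000+0.972300))/(1+580/29043) = 471/500 ≈ 0.942000
step 4 [2y] zero: DF = P = 9371/10000 ≈ 0.937100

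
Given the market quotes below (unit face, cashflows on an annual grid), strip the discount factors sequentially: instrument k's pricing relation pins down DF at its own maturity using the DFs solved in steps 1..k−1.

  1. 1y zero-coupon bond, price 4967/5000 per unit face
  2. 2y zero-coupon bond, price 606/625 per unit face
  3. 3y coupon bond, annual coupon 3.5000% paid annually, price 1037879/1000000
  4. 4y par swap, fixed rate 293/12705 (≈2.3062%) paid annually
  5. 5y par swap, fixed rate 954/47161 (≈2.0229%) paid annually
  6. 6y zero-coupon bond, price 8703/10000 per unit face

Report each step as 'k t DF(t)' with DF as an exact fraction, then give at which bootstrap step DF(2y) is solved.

step 1 [1y] zero: DF = P = 4967/5000 ≈ 0.993400
step 2 [2y] zero: DF = P = 606/625 ≈ 0.969600
step 3 [3y] bond c/1=7/200: DF=(1037879/1000000 − 7/200·(0.993400+0.969600))/(1+7/200) = 2341/2500 ≈ 0.936400
step 4 [4y] swap r/1=293/12705: DF=(1 − 293/12705·(0.993400+0.969600+0.936400))/(1+293/12705) = 9121/10000 ≈ 0.912100
step 5 [5y] swap r/1=954/47161: DF=(1 − 954/47161·(0.993400+0.969600+0.936400+0.912100))/(1+954/47161) = 4523/5000 ≈ 0.904600
step 6 [6y] zero: DF = P = 8703/10000 ≈ 0.870300

1 1 4967/5000
2 2 606/625
3 3 2341/2500
4 4 9121/10000
5 5 4523/5000
6 6 8703/10000
DF(2y) is solved at step 2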